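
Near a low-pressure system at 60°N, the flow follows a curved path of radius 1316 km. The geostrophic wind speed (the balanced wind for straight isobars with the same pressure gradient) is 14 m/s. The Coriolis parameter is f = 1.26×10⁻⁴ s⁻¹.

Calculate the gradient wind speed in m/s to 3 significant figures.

13.0 m/s

Around a low, centrifugal force acts outward with Coriolis, so pressure-gradient force balances both:
(1/ρ)|∂P/∂n| = fV + V²/R  →  V² + fR·V − fR·V_g = 0
With fR = 1.26×10⁻⁴ × 1316×10³ m = 166 m/s:
V = [−fR + √((fR)² + 4 fR V_g)]/2 = [−166 + √(166² + 4×166×14)]/2 = 13 m/s
Subgeostrophic (V < V_g = 14 m/s), as expected around a low.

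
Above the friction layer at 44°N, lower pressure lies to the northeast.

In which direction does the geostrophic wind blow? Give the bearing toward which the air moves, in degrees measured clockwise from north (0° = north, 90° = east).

The pressure-gradient force points toward the northeast (bearing 045°).
Geostrophic balance: in the Northern Hemisphere the Coriolis force deflects motion to the right, so the geostrophic wind blows 90° to the right of the pressure-gradient force (low pressure on the left).
Rotating 045° by 90° clockwise gives 135° — the wind blows toward the southeast.

135°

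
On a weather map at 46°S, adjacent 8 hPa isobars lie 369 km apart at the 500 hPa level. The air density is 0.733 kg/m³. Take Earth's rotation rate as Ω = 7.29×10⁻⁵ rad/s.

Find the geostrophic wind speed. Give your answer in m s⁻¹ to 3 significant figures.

28.2 m s⁻¹

Coriolis parameter at 46°S:
f = 2Ω sin φ = 2 × 7.29×10⁻⁵ × sin 46° = 1.05×10⁻⁴ s⁻¹
Pressure gradient: |∂P/∂n| = 800 Pa / 369000 m = 2.17×10⁻³ Pa/m
Geostrophic balance (pressure-gradient force = Coriolis force):
V_g = (1/(fρ)) |∂P/∂n| = 2.17×10⁻³ / (1.05×10⁻⁴ × 0.733) = 28.2 m/s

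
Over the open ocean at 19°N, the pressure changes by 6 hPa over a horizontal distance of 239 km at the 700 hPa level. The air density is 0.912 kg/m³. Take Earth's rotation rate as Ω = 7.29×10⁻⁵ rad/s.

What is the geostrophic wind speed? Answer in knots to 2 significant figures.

110 knots

Coriolis parameter at 19°N:
f = 2Ω sin φ = 2 × 7.29×10⁻⁵ × sin 19° = 4.75×10⁻⁵ s⁻¹
Pressure gradient: |∂P/∂n| = 600 Pa / 239000 m = 2.51×10⁻³ Pa/m
Geostrophic balance (pressure-gradient force = Coriolis force):
V_g = (1/(fρ)) |∂P/∂n| = 2.51×10⁻³ / (4.75×10⁻⁵ × 0.912) = 58.0 m/s
Converting: 58.0 m/s × 1.944 = 110 knots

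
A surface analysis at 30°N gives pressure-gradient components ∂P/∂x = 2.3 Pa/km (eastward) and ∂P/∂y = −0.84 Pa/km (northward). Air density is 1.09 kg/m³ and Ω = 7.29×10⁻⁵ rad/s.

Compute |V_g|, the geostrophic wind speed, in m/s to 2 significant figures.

Coriolis parameter at 30°N:
f = 2Ω sin φ = 2 × 7.29×10⁻⁵ × sin 30° = 7.29×10⁻⁵ s⁻¹
Component geostrophic relations (x east, y north):
u_g = −(1/(fρ)) ∂P/∂y,  v_g = (1/(fρ)) ∂P/∂x
u_g = −(−0.84×10⁻³)/(7.29×10⁻⁵ × 1.09) = 10.6 m/s;  v_g = (2.3×10⁻³)/(7.29×10⁻⁵ × 1.09) = 28.9 m/s
|V_g| = √(u_g² + v_g²) = 30.8 m/s

31 m/s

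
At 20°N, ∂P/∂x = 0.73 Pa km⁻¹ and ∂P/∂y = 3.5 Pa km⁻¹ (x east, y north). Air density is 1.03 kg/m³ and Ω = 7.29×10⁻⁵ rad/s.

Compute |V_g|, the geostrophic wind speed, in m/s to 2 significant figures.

Coriolis parameter at 20°N:
f = 2Ω sin φ = 2 × 7.29×10⁻⁵ × sin 20° = 4.99×10⁻⁵ s⁻¹
Component geostrophic relations (x east, y north):
u_g = −(1/(fρ)) ∂P/∂y,  v_g = (1/(fρ)) ∂P/∂x
u_g = −(3.5×10⁻³)/(4.99×10⁻⁵ × 1.03) = −68.1 m/s;  v_g = (0.73×10⁻³)/(4.99×10⁻⁵ × 1.03) = 14.2 m/s
|V_g| = √(u_g² + v_g²) = 69.6 m/s

70 m/s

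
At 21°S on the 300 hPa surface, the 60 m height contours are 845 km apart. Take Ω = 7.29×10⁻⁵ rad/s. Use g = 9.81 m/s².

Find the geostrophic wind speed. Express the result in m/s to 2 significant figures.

Coriolis parameter at 21°S:
f = 2Ω sin φ = 2 × 7.29×10⁻⁵ × sin 21° = 5.23×10⁻⁵ s⁻¹
Height gradient: |∂Z/∂n| = 60 m / 845000 m = 7.10×10⁻⁵
On a pressure surface, geostrophic balance gives V_g = (g/f)|∂Z/∂n|:
V_g = 9.81 × 7.10×10⁻⁵ / 5.23×10⁻⁵ = 13.3 m/s

13 m/s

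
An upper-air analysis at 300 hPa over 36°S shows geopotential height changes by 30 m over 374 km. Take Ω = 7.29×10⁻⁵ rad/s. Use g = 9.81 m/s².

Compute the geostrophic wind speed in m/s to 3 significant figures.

Coriolis parameter at 36°S:
f = 2Ω sin φ = 2 × 7.29×10⁻⁵ × sin 36° = 8.57×10⁻⁵ s⁻¹
Height gradient: |∂Z/∂n| = 30 m / 374000 m = 8.02×10⁻⁵
On a pressure surface, geostrophic balance gives V_g = (g/f)|∂Z/∂n|:
V_g = 9.81 × 8.02×10⁻⁵ / 8.57×10⁻⁵ = 9.18 m/s

9.18 m/s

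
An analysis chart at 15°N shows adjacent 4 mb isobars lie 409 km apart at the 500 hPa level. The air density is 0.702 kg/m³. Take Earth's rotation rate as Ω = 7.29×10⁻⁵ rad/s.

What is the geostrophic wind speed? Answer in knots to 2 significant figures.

Coriolis parameter at 15°N:
f = 2Ω sin φ = 2 × 7.29×10⁻⁵ × sin 15° = 3.77×10⁻⁵ s⁻¹
Pressure gradient: |∂P/∂n| = 400 Pa / 409000 m = 9.78×10⁻⁴ Pa/m
Geostrophic balance (pressure-gradient force = Coriolis force):
V_g = (1/(fρ)) |∂P/∂n| = 9.78×10⁻⁴ / (3.77×10⁻⁵ × 0.702) = 36.9 m/s
Converting: 36.9 m/s × 1.944 = 72 knots

72 knots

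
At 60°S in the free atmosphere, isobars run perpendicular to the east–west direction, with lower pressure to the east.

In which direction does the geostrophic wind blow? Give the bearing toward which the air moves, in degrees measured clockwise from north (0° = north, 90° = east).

The pressure-gradient force points toward the east (bearing 090°).
Geostrophic balance: in the Southern Hemisphere the Coriolis force deflects motion to the left, so the geostrophic wind blows 90° to the left of the pressure-gradient force (low pressure on the right).
Rotating 090° by 90° counterclockwise gives 000° — the wind blows toward the north.

000°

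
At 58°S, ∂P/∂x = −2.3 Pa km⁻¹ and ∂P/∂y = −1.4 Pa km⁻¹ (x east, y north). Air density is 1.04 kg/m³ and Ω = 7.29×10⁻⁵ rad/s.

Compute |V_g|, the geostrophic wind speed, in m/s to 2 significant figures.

Coriolis parameter at 58°S:
f = 2Ω sin φ = 2 × 7.29×10⁻⁵ × sin 58° = 1.24×10⁻⁴ s⁻¹
In the Southern Hemisphere f is negative: f = −1.24×10⁻⁴ s⁻¹.
Component geostrophic relations (x east, y north):
u_g = −(1/(fρ)) ∂P/∂y,  v_g = (1/(fρ)) ∂P/∂x
u_g = −(−1.4×10⁻³)/(−1.24×10⁻⁴ × 1.04) = −10.9 m/s;  v_g = (−2.3×10⁻³)/(−1.24×10⁻⁴ × 1.04) = 17.9 m/s
|V_g| = √(u_g² + v_g²) = 20.9 m/s

21 m/s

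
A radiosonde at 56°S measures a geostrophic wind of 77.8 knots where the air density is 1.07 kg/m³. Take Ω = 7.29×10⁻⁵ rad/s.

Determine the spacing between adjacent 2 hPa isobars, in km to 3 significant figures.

38.6 km

Coriolis parameter at 56°S:
f = 2Ω sin φ = 2 × 7.29×10⁻⁵ × sin 56° = 1.21×10⁻⁴ s⁻¹
Wind speed in SI: 77.8 knots = 40.0 m/s
Geostrophic balance rearranged: |∂P/∂n| = f ρ V_g
|∂P/∂n| = 1.21×10⁻⁴ × 1.07 × 40.0 = 5.18×10⁻³ Pa/m
Isobar spacing: Δn = ΔP/|∂P/∂n| = 200 Pa / 5.18×10⁻³ Pa/m = 38636 m ≈ 38.6 km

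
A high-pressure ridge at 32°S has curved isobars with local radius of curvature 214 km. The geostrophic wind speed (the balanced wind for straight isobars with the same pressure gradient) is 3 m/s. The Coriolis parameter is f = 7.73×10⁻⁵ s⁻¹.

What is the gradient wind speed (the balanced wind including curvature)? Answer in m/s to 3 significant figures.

Around a high, pressure-gradient force acts outward with centrifugal, so Coriolis balances both:
fV = (1/ρ)|∂P/∂n| + V²/R  →  V² − fR·V + fR·V_g = 0
With fR = 7.73×10⁻⁵ × 214×10³ m = 16.5 m/s:
V = [fR − √((fR)² − 4 fR V_g)]/2 = [16.5 − √(16.5² − 4×16.5×3)]/2 = 3.94 m/s
Supergeostrophic (V > V_g = 3 m/s), as expected around a high.

3.94 m/s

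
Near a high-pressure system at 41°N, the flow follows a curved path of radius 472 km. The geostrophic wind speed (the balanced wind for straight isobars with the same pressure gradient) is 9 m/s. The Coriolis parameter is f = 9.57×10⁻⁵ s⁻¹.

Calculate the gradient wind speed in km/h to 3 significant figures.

44.7 km/h

Around a high, pressure-gradient force acts outward with centrifugal, so Coriolis balances both:
fV = (1/ρ)|∂P/∂n| + V²/R  →  V² − fR·V + fR·V_g = 0
With fR = 9.57×10⁻⁵ × 472×10³ m = 45.2 m/s:
V = [fR − √((fR)² − 4 fR V_g)]/2 = [45.2 − √(45.2² − 4×45.2×9)]/2 = 12.4 m/s
Supergeostrophic (V > V_g = 9 m/s), as expected around a high.
Converting: 12.4 m/s × 3.6 = 44.7 km/h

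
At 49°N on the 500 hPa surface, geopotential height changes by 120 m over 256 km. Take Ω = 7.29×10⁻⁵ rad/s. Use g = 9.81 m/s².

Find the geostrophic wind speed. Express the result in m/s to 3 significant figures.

41.8 m/s

Coriolis parameter at 49°N:
f = 2Ω sin φ = 2 × 7.29×10⁻⁵ × sin 49° = 1.10×10⁻⁴ s⁻¹
Height gradient: |∂Z/∂n| = 120 m / 256000 m = 4.69×10⁻⁴
On a pressure surface, geostrophic balance gives V_g = (g/f)|∂Z/∂n|:
V_g = 9.81 × 4.69×10⁻⁴ / 1.10×10⁻⁴ = 41.8 m/s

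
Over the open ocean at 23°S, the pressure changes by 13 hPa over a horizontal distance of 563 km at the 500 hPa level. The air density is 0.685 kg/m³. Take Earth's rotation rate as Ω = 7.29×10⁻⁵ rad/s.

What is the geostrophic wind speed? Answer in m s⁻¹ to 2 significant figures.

59 m s⁻¹

Coriolis parameter at 23°S:
f = 2Ω sin φ = 2 × 7.29×10⁻⁵ × sin 23° = 5.70×10⁻⁵ s⁻¹
Pressure gradient: |∂P/∂n| = 1300 Pa / 563000 m = 2.31×10⁻³ Pa/m
Geostrophic balance (pressure-gradient force = Coriolis force):
V_g = (1/(fρ)) |∂P/∂n| = 2.31×10⁻³ / (5.70×10⁻⁵ × 0.685) = 59.2 m/s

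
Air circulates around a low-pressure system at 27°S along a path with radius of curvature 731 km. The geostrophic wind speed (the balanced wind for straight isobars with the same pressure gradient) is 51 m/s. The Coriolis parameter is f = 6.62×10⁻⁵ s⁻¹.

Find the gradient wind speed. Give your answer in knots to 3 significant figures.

Around a low, centrifugal force acts outward with Coriolis, so pressure-gradient force balances both:
(1/ρ)|∂P/∂n| = fV + V²/R  →  V² + fR·V − fR·V_g = 0
With fR = 6.62×10⁻⁵ × 731×10³ m = 48.4 m/s:
V = [−fR + √((fR)² + 4 fR V_g)]/2 = [−48.4 + √(48.4² + 4×48.4×51)]/2 = 31.1 m/s
Subgeostrophic (V < V_g = 51 m/s), as expected around a low.
Converting: 31.1 m/s × 1.944 = 60.4 knots

60.4 knots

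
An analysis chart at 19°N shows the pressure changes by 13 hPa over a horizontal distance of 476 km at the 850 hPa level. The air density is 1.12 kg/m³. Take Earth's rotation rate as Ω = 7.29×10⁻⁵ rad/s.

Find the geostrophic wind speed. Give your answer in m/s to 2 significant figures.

51 m/s

Coriolis parameter at 19°N:
f = 2Ω sin φ = 2 × 7.29×10⁻⁵ × sin 19° = 4.75×10⁻⁵ s⁻¹
Pressure gradient: |∂P/∂n| = 1300 Pa / 476000 m = 2.73×10⁻³ Pa/m
Geostrophic balance (pressure-gradient force = Coriolis force):
V_g = (1/(fρ)) |∂P/∂n| = 2.73×10⁻³ / (4.75×10⁻⁵ × 1.12) = 51.4 m/s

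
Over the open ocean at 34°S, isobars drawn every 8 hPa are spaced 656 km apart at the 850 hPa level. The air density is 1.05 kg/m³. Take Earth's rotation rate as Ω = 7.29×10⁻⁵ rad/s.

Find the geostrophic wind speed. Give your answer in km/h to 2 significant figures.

51 km/h

Coriolis parameter at 34°S:
f = 2Ω sin φ = 2 × 7.29×10⁻⁵ × sin 34° = 8.15×10⁻⁵ s⁻¹
Pressure gradient: |∂P/∂n| = 800 Pa / 656000 m = 1.22×10⁻³ Pa/m
Geostrophic balance (pressure-gradient force = Coriolis force):
V_g = (1/(fρ)) |∂P/∂n| = 1.22×10⁻³ / (8.15×10⁻⁵ × 1.05) = 14.2 m/s
Converting: 14.2 m/s × 3.6 = 51 km/h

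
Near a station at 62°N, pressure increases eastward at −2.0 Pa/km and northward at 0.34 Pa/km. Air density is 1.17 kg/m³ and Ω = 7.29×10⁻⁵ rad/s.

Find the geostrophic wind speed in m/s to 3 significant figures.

13.5 m/s

Coriolis parameter at 62°N:
f = 2Ω sin φ = 2 × 7.29×10⁻⁵ × sin 62° = 1.29×10⁻⁴ s⁻¹
Component geostrophic relations (x east, y north):
u_g = −(1/(fρ)) ∂P/∂y,  v_g = (1/(fρ)) ∂P/∂x
u_g = −(0.34×10⁻³)/(1.29×10⁻⁴ × 1.17) = −2.26 m/s;  v_g = (−2.0×10⁻³)/(1.29×10⁻⁴ × 1.17) = −13.3 m/s
|V_g| = √(u_g² + v_g²) = 13.5 m/s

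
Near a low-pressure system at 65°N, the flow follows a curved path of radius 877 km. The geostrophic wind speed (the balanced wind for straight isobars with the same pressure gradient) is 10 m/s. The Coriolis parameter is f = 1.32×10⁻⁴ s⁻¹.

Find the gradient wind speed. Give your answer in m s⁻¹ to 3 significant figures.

Around a low, centrifugal force acts outward with Coriolis, so pressure-gradient force balances both:
(1/ρ)|∂P/∂n| = fV + V²/R  →  V² + fR·V − fR·V_g = 0
With fR = 1.32×10⁻⁴ × 877×10³ m = 116 m/s:
V = [−fR + √((fR)² + 4 fR V_g)]/2 = [−116 + √(116² + 4×116×10)]/2 = 9.26 m/s
Subgeostrophic (V < V_g = 10 m/s), as expected around a low.

9.26 m s⁻¹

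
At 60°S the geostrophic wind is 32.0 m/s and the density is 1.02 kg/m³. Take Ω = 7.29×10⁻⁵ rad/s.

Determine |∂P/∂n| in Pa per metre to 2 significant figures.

Coriolis parameter at 60°S:
f = 2Ω sin φ = 2 × 7.29×10⁻⁵ × sin 60° = 1.26×10⁻⁴ s⁻¹
Geostrophic balance rearranged: |∂P/∂n| = f ρ V_g
|∂P/∂n| = 1.26×10⁻⁴ × 1.02 × 32.0 = 4.12×10⁻³ Pa/m

4.1×10⁻³ Pa/m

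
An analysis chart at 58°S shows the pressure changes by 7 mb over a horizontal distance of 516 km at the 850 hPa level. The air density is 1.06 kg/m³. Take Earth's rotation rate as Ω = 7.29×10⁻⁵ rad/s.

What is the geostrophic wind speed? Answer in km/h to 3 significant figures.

Coriolis parameter at 58°S:
f = 2Ω sin φ = 2 × 7.29×10⁻⁵ × sin 58° = 1.24×10⁻⁴ s⁻¹
Pressure gradient: |∂P/∂n| = 700 Pa / 516000 m = 1.36×10⁻³ Pa/m
Geostrophic balance (pressure-gradient force = Coriolis force):
V_g = (1/(fρ)) |∂P/∂n| = 1.36×10⁻³ / (1.24×10⁻⁴ × 1.06) = 10.4 m/s
Converting: 10.4 m/s × 3.6 = 37.3 km/h

37.3 km/h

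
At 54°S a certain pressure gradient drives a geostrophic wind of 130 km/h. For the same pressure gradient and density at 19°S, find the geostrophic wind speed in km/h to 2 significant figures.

320 km/h

With the same pressure gradient and density, V_g ∝ 1/f ∝ 1/sin φ.
V₂ = V₁ · sin φ₁ / sin φ₂ = 130 × sin 54° / sin 19°
V₂ = 130 × 0.8090/0.3256 = 320 km/h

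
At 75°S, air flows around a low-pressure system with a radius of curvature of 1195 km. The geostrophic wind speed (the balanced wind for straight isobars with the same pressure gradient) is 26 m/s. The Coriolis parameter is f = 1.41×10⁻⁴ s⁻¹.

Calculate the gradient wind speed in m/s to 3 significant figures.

22.9 m/s

Around a low, centrifugal force acts outward with Coriolis, so pressure-gradient force balances both:
(1/ρ)|∂P/∂n| = fV + V²/R  →  V² + fR·V − fR·V_g = 0
With fR = 1.41×10⁻⁴ × 1195×10³ m = 168 m/s:
V = [−fR + √((fR)² + 4 fR V_g)]/2 = [−168 + √(168² + 4×168×26)]/2 = 22.9 m/s
Subgeostrophic (V < V_g = 26 m/s), as expected around a low.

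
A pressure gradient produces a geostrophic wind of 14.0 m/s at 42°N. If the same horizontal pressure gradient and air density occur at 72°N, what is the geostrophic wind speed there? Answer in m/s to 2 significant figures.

With the same pressure gradient and density, V_g ∝ 1/f ∝ 1/sin φ.
V₂ = V₁ · sin φ₁ / sin φ₂ = 14.0 × sin 42° / sin 72°
V₂ = 14.0 × 0.6691/0.9511 = 9.8 m/s

9.8 m/s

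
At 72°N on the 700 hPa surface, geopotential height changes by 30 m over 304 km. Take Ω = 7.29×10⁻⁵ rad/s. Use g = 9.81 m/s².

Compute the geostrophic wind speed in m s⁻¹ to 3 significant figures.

Coriolis parameter at 72°N:
f = 2Ω sin φ = 2 × 7.29×10⁻⁵ × sin 72° = 1.39×10⁻⁴ s⁻¹
Height gradient: |∂Z/∂n| = 30 m / 304000 m = 9.87×10⁻⁵
On a pressure surface, geostrophic balance gives V_g = (g/f)|∂Z/∂n|:
V_g = 9.81 × 9.87×10⁻⁵ / 1.39×10⁻⁴ = 6.98 m/s

6.98 m s⁻¹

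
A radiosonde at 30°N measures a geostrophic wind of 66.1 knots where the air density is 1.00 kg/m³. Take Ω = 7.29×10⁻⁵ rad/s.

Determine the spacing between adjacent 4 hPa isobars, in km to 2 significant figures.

160 km

Coriolis parameter at 30°N:
f = 2Ω sin φ = 2 × 7.29×10⁻⁵ × sin 30° = 7.29×10⁻⁵ s⁻¹
Wind speed in SI: 66.1 knots = 34.0 m/s
Geostrophic balance rearranged: |∂P/∂n| = f ρ V_g
|∂P/∂n| = 7.29×10⁻⁵ × 1.00 × 34.0 = 2.48×10⁻³ Pa/m
Isobar spacing: Δn = ΔP/|∂P/∂n| = 400 Pa / 2.48×10⁻³ Pa/m = 161359 m ≈ 160 km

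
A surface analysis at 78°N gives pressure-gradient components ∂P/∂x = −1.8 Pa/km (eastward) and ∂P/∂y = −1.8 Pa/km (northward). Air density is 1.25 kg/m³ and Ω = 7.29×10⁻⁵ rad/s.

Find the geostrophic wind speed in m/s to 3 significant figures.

14.3 m/s

Coriolis parameter at 78°N:
f = 2Ω sin φ = 2 × 7.29×10⁻⁵ × sin 78° = 1.43×10⁻⁴ s⁻¹
Component geostrophic relations (x east, y north):
u_g = −(1/(fρ)) ∂P/∂y,  v_g = (1/(fρ)) ∂P/∂x
u_g = −(−1.8×10⁻³)/(1.43×10⁻⁴ × 1.25) = 10.1 m/s;  v_g = (−1.8×10⁻³)/(1.43×10⁻⁴ × 1.25) = −10.1 m/s
|V_g| = √(u_g² + v_g²) = 14.3 m/s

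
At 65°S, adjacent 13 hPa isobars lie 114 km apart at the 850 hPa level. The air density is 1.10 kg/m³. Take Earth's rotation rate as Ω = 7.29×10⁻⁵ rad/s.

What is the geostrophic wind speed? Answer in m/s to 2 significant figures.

78 m/s

Coriolis parameter at 65°S:
f = 2Ω sin φ = 2 × 7.29×10⁻⁵ × sin 65° = 1.32×10⁻⁴ s⁻¹
Pressure gradient: |∂P/∂n| = 1300 Pa / 114000 m = 1.14×10⁻² Pa/m
Geostrophic balance (pressure-gradient force = Coriolis force):
V_g = (1/(fρ)) |∂P/∂n| = 1.14×10⁻² / (1.32×10⁻⁴ × 1.10) = 78.5 m/s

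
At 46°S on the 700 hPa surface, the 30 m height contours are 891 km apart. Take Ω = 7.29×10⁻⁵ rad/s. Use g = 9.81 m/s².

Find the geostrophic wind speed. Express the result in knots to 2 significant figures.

Coriolis parameter at 46°S:
f = 2Ω sin φ = 2 × 7.29×10⁻⁵ × sin 46° = 1.05×10⁻⁴ s⁻¹
Height gradient: |∂Z/∂n| = 30 m / 891000 m = 3.37×10⁻⁵
On a pressure surface, geostrophic balance gives V_g = (g/f)|∂Z/∂n|:
V_g = 9.81 × 3.37×10⁻⁵ / 1.05×10⁻⁴ = 3.15 m/s
Converting: 3.15 m/s × 1.944 = 6.1 knots

6.1 knots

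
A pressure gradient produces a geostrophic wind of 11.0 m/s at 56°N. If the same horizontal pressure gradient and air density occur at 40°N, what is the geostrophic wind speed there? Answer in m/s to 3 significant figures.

14.2 m/s

With the same pressure gradient and density, V_g ∝ 1/f ∝ 1/sin φ.
V₂ = V₁ · sin φ₁ / sin φ₂ = 11.0 × sin 56° / sin 40°
V₂ = 11.0 × 0.8290/0.6428 = 14.2 m/s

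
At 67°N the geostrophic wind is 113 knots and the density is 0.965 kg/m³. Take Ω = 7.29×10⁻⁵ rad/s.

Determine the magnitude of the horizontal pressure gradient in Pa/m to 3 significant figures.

7.53×10⁻³ Pa/m

Coriolis parameter at 67°N:
f = 2Ω sin φ = 2 × 7.29×10⁻⁵ × sin 67° = 1.34×10⁻⁴ s⁻¹
Wind speed in SI: 113 knots = 58.1 m/s
Geostrophic balance rearranged: |∂P/∂n| = f ρ V_g
|∂P/∂n| = 1.34×10⁻⁴ × 0.965 × 58.1 = 7.53×10⁻³ Pa/m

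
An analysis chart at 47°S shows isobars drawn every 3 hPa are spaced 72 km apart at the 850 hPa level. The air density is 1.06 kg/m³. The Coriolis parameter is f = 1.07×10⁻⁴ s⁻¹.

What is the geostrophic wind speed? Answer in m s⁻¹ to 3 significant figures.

Pressure gradient: |∂P/∂n| = 300 Pa / 72000 m = 4.17×10⁻³ Pa/m
Geostrophic balance (pressure-gradient force = Coriolis force):
V_g = (1/(fρ)) |∂P/∂n| = 4.17×10⁻³ / (1.07×10⁻⁴ × 1.06) = 36.7 m/s

36.7 m s⁻¹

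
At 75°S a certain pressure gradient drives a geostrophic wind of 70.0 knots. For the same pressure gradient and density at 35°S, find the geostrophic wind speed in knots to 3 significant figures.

118 knots

With the same pressure gradient and density, V_g ∝ 1/f ∝ 1/sin φ.
V₂ = V₁ · sin φ₁ / sin φ₂ = 70.0 × sin 75° / sin 35°
V₂ = 70.0 × 0.9659/0.5736 = 118 knots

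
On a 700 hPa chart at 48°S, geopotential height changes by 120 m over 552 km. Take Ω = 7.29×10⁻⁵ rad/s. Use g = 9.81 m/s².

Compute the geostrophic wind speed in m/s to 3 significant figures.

19.7 m/s

Coriolis parameter at 48°S:
f = 2Ω sin φ = 2 × 7.29×10⁻⁵ × sin 48° = 1.08×10⁻⁴ s⁻¹
Height gradient: |∂Z/∂n| = 120 m / 552000 m = 2.17×10⁻⁴
On a pressure surface, geostrophic balance gives V_g = (g/f)|∂Z/∂n|:
V_g = 9.81 × 2.17×10⁻⁴ / 1.08×10⁻⁴ = 19.7 m/s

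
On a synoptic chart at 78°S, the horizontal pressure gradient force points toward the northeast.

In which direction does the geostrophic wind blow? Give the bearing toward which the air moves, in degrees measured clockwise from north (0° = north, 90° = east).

315°

The pressure-gradient force points toward the northeast (bearing 045°).
Geostrophic balance: in the Southern Hemisphere the Coriolis force deflects motion to the left, so the geostrophic wind blows 90° to the left of the pressure-gradient force (low pressure on the right).
Rotating 045° by 90° counterclockwise gives 315° — the wind blows toward the northwest.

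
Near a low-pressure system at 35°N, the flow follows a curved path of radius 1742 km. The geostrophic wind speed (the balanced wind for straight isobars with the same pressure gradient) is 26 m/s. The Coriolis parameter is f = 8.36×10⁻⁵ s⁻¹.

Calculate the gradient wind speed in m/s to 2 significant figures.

23 m/s

Around a low, centrifugal force acts outward with Coriolis, so pressure-gradient force balances both:
(1/ρ)|∂P/∂n| = fV + V²/R  →  V² + fR·V − fR·V_g = 0
With fR = 8.36×10⁻⁵ × 1742×10³ m = 146 m/s:
V = [−fR + √((fR)² + 4 fR V_g)]/2 = [−146 + √(146² + 4×146×26)]/2 = 22.5 m/s
Subgeostrophic (V < V_g = 26 m/s), as expected around a low.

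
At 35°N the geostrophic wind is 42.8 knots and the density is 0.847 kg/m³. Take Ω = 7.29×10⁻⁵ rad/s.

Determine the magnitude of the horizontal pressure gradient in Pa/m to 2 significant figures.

Coriolis parameter at 35°N:
f = 2Ω sin φ = 2 × 7.29×10⁻⁵ × sin 35° = 8.36×10⁻⁵ s⁻¹
Wind speed in SI: 42.8 knots = 22.0 m/s
Geostrophic balance rearranged: |∂P/∂n| = f ρ V_g
|∂P/∂n| = 8.36×10⁻⁵ × 0.847 × 22.0 = 1.56×10⁻³ Pa/m

1.6×10⁻³ Pa/m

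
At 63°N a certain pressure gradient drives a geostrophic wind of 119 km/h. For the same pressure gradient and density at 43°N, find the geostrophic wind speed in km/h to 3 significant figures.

With the same pressure gradient and density, V_g ∝ 1/f ∝ 1/sin φ.
V₂ = V₁ · sin φ₁ / sin φ₂ = 119 × sin 63° / sin 43°
V₂ = 119 × 0.8910/0.6820 = 155 km/h

155 km/h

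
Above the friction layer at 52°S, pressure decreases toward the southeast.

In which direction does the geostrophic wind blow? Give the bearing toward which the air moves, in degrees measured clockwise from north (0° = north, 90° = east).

045°

The pressure-gradient force points toward the southeast (bearing 135°).
Geostrophic balance: in the Southern Hemisphere the Coriolis force deflects motion to the left, so the geostrophic wind blows 90° to the left of the pressure-gradient force (low pressure on the right).
Rotating 135° by 90° counterclockwise gives 045° — the wind blows toward the northeast.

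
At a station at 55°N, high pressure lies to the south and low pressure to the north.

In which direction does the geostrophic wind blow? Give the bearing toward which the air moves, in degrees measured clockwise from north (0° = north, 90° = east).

The pressure-gradient force points toward the north (bearing 000°).
Geostrophic balance: in the Northern Hemisphere the Coriolis force deflects motion to the right, so the geostrophic wind blows 90° to the right of the pressure-gradient force (low pressure on the left).
Rotating 000° by 90° clockwise gives 090° — the wind blows toward the east.

090°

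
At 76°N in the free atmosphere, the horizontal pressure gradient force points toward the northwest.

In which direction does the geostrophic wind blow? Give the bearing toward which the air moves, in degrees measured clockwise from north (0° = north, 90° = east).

045°

The pressure-gradient force points toward the northwest (bearing 315°).
Geostrophic balance: in the Northern Hemisphere the Coriolis force deflects motion to the right, so the geostrophic wind blows 90° to the right of the pressure-gradient force (low pressure on the left).
Rotating 315° by 90° clockwise gives 045° — the wind blows toward the northeast.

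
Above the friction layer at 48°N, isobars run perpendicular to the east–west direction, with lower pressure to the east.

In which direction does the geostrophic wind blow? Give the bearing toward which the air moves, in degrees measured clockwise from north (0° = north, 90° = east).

The pressure-gradient force points toward the east (bearing 090°).
Geostrophic balance: in the Northern Hemisphere the Coriolis force deflects motion to the right, so the geostrophic wind blows 90° to the right of the pressure-gradient force (low pressure on the left).
Rotating 090° by 90° clockwise gives 180° — the wind blows toward the south.

180°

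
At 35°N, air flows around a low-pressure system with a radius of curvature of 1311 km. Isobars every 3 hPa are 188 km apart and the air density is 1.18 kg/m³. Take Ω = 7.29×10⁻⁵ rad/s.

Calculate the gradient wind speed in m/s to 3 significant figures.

Coriolis parameter at 35°N:
f = 2Ω sin φ = 2 × 7.29×10⁻⁵ × sin 35° = 8.36×10⁻⁵ s⁻¹
Pressure gradient: |∂P/∂n| = 300 Pa / 188000 m = 1.60×10⁻³ Pa/m
Geostrophic speed: V_g = |∂P/∂n|/(fρ) = 1.60×10⁻³/(8.36×10⁻⁵ × 1.18) = 16.2 m/s
Around a low, centrifugal force acts outward with Coriolis, so pressure-gradient force balances both:
(1/ρ)|∂P/∂n| = fV + V²/R  →  V² + fR·V − fR·V_g = 0
With fR = 8.36×10⁻⁵ × 1311×10³ m = 110 m/s:
V = [−fR + √((fR)² + 4 fR V_g)]/2 = [−110 + √(110² + 4×110×16.2)]/2 = 14.3 m/s
Subgeostrophic (V < V_g = 16.2 m/s), as expected around a low.

14.3 m/s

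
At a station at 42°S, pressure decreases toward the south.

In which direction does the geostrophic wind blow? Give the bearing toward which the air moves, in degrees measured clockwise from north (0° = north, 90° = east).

090°

The pressure-gradient force points toward the south (bearing 180°).
Geostrophic balance: in the Southern Hemisphere the Coriolis force deflects motion to the left, so the geostrophic wind blows 90° to the left of the pressure-gradient force (low pressure on the right).
Rotating 180° by 90° counterclockwise gives 090° — the wind blows toward the east.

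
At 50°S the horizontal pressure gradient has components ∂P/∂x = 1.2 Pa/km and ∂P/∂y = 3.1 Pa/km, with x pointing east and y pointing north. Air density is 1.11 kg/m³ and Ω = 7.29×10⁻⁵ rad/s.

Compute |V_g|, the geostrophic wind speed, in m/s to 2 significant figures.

Coriolis parameter at 50°S:
f = 2Ω sin φ = 2 × 7.29×10⁻⁵ × sin 50° = 1.12×10⁻⁴ s⁻¹
In the Southern Hemisphere f is negative: f = −1.12×10⁻⁴ s⁻¹.
Component geostrophic relations (x east, y north):
u_g = −(1/(fρ)) ∂P/∂y,  v_g = (1/(fρ)) ∂P/∂x
u_g = −(3.1×10⁻³)/(−1.12×10⁻⁴ × 1.11) = 25.0 m/s;  v_g = (1.2×10⁻³)/(−1.12×10⁻⁴ × 1.11) = −9.68 m/s
|V_g| = √(u_g² + v_g²) = 26.8 m/s

27 m/s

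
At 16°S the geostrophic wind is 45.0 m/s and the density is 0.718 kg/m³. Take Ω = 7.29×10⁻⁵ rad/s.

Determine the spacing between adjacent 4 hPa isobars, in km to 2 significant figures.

Coriolis parameter at 16°S:
f = 2Ω sin φ = 2 × 7.29×10⁻⁵ × sin 16° = 4.02×10⁻⁵ s⁻¹
Geostrophic balance rearranged: |∂P/∂n| = f ρ V_g
|∂P/∂n| = 4.02×10⁻⁵ × 0.718 × 45.0 = 1.30×10⁻³ Pa/m
Isobar spacing: Δn = ΔP/|∂P/∂n| = 400 Pa / 1.30×10⁻³ Pa/m = 308054 m ≈ 310 km

310 km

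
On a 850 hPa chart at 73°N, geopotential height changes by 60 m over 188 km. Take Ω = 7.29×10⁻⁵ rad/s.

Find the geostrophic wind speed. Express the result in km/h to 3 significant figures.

80.8 km/h

Coriolis parameter at 73°N:
f = 2Ω sin φ = 2 × 7.29×10⁻⁵ × sin 73° = 1.39×10⁻⁴ s⁻¹
Height gradient: |∂Z/∂n| = 60 m / 188000 m = 3.19×10⁻⁴
On a pressure surface, geostrophic balance gives V_g = (g/f)|∂Z/∂n|:
V_g = 9.81 × 3.19×10⁻⁴ / 1.39×10⁻⁴ = 22.5 m/s
Converting: 22.5 m/s × 3.6 = 80.8 km/h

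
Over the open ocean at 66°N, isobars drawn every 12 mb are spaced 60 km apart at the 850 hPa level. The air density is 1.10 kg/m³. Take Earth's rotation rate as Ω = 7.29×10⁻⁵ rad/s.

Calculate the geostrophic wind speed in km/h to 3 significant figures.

491 km/h

Coriolis parameter at 66°N:
f = 2Ω sin φ = 2 × 7.29×10⁻⁵ × sin 66° = 1.33×10⁻⁴ s⁻¹
Pressure gradient: |∂P/∂n| = 1200 Pa / 60000 m = 2.00×10⁻² Pa/m
Geostrophic balance (pressure-gradient force = Coriolis force):
V_g = (1/(fρ)) |∂P/∂n| = 2.00×10⁻² / (1.33×10⁻⁴ × 1.10) = 137 m/s
Converting: 137 m/s × 3.6 = 491 km/h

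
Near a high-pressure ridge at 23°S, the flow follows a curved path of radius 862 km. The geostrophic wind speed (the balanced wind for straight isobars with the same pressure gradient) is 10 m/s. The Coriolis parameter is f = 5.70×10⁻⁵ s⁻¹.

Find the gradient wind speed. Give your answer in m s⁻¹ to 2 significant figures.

Around a high, pressure-gradient force acts outward with centrifugal, so Coriolis balances both:
fV = (1/ρ)|∂P/∂n| + V²/R  →  V² − fR·V + fR·V_g = 0
With fR = 5.70×10⁻⁵ × 862×10³ m = 49.1 m/s:
V = [fR − √((fR)² − 4 fR V_g)]/2 = [49.1 − √(49.1² − 4×49.1×10)]/2 = 14 m/s
Supergeostrophic (V > V_g = 10 m/s), as expected around a high.

14 m s⁻¹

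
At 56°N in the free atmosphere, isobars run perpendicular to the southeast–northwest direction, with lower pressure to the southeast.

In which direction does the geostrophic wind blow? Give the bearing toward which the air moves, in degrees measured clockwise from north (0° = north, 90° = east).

225°

The pressure-gradient force points toward the southeast (bearing 135°).
Geostrophic balance: in the Northern Hemisphere the Coriolis force deflects motion to the right, so the geostrophic wind blows 90° to the right of the pressure-gradient force (low pressure on the left).
Rotating 135° by 90° clockwise gives 225° — the wind blows toward the southwest.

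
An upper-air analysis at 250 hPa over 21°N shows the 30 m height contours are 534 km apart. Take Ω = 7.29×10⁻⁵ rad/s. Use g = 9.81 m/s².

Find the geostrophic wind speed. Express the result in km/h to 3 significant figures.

38.0 km/h

Coriolis parameter at 21°N:
f = 2Ω sin φ = 2 × 7.29×10⁻⁵ × sin 21° = 5.23×10⁻⁵ s⁻¹
Height gradient: |∂Z/∂n| = 30 m / 534000 m = 5.62×10⁻⁵
On a pressure surface, geostrophic balance gives V_g = (g/f)|∂Z/∂n|:
V_g = 9.81 × 5.62×10⁻⁵ / 5.23×10⁻⁵ = 10.5 m/s
Converting: 10.5 m/s × 3.6 = 38.0 km/h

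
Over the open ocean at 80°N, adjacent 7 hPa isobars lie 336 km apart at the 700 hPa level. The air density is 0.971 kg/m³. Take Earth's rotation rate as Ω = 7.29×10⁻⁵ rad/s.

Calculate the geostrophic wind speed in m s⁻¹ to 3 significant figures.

14.9 m s⁻¹

Coriolis parameter at 80°N:
f = 2Ω sin φ = 2 × 7.29×10⁻⁵ × sin 80° = 1.44×10⁻⁴ s⁻¹
Pressure gradient: |∂P/∂n| = 700 Pa / 336000 m = 2.08×10⁻³ Pa/m
Geostrophic balance (pressure-gradient force = Coriolis force):
V_g = (1/(fρ)) |∂P/∂n| = 2.08×10⁻³ / (1.44×10⁻⁴ × 0.971) = 14.9 m/s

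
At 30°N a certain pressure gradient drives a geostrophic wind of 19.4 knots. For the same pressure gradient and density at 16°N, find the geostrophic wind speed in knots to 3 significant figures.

35.2 knots

With the same pressure gradient and density, V_g ∝ 1/f ∝ 1/sin φ.
V₂ = V₁ · sin φ₁ / sin φ₂ = 19.4 × sin 30° / sin 16°
V₂ = 19.4 × 0.5000/0.2756 = 35.2 knots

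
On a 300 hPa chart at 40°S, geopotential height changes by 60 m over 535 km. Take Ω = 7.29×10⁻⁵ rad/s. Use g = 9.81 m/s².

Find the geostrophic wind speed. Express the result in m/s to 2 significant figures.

Coriolis parameter at 40°S:
f = 2Ω sin φ = 2 × 7.29×10⁻⁵ × sin 40° = 9.37×10⁻⁵ s⁻¹
Height gradient: |∂Z/∂n| = 60 m / 535000 m = 1.12×10⁻⁴
On a pressure surface, geostrophic balance gives V_g = (g/f)|∂Z/∂n|:
V_g = 9.81 × 1.12×10⁻⁴ / 9.37×10⁻⁵ = 11.7 m/s

12 m/s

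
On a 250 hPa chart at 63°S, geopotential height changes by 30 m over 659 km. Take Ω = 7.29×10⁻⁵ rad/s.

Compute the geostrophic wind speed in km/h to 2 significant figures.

12 km/h

Coriolis parameter at 63°S:
f = 2Ω sin φ = 2 × 7.29×10⁻⁵ × sin 63° = 1.30×10⁻⁴ s⁻¹
Height gradient: |∂Z/∂n| = 30 m / 659000 m = 4.55×10⁻⁵
On a pressure surface, geostrophic balance gives V_g = (g/f)|∂Z/∂n|:
V_g = 9.81 × 4.55×10⁻⁵ / 1.30×10⁻⁴ = 3.44 m/s
Converting: 3.44 m/s × 3.6 = 12 km/h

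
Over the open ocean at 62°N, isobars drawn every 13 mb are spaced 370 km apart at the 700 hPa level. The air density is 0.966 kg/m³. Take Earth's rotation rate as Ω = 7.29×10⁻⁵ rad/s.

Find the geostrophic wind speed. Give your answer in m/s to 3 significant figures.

Coriolis parameter at 62°N:
f = 2Ω sin φ = 2 × 7.29×10⁻⁵ × sin 62° = 1.29×10⁻⁴ s⁻¹
Pressure gradient: |∂P/∂n| = 1300 Pa / 370000 m = 3.51×10⁻³ Pa/m
Geostrophic balance (pressure-gradient force = Coriolis force):
V_g = (1/(fρ)) |∂P/∂n| = 3.51×10⁻³ / (1.29×10⁻⁴ × 0.966) = 28.3 m/s

28.3 m/s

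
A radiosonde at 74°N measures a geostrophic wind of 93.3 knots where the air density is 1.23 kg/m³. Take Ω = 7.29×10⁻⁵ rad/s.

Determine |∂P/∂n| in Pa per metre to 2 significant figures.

Coriolis parameter at 74°N:
f = 2Ω sin φ = 2 × 7.29×10⁻⁵ × sin 74° = 1.40×10⁻⁴ s⁻¹
Wind speed in SI: 93.3 knots = 48.0 m/s
Geostrophic balance rearranged: |∂P/∂n| = f ρ V_g
|∂P/∂n| = 1.40×10⁻⁴ × 1.23 × 48.0 = 8.27×10⁻³ Pa/m

8.3×10⁻³ Pa/m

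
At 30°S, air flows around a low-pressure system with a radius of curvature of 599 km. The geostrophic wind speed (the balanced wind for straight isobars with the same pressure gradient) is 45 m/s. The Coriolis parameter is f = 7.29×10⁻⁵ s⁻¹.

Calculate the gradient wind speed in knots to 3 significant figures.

53.6 knots

Around a low, centrifugal force acts outward with Coriolis, so pressure-gradient force balances both:
(1/ρ)|∂P/∂n| = fV + V²/R  →  V² + fR·V − fR·V_g = 0
With fR = 7.29×10⁻⁵ × 599×10³ m = 43.7 m/s:
V = [−fR + √((fR)² + 4 fR V_g)]/2 = [−43.7 + √(43.7² + 4×43.7×45)]/2 = 27.6 m/s
Subgeostrophic (V < V_g = 45 m/s), as expected around a low.
Converting: 27.6 m/s × 1.944 = 53.6 knots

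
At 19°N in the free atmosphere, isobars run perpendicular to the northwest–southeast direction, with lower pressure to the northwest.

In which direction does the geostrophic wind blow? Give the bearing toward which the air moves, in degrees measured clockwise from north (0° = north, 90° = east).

045°

The pressure-gradient force points toward the northwest (bearing 315°).
Geostrophic balance: in the Northern Hemisphere the Coriolis force deflects motion to the right, so the geostrophic wind blows 90° to the right of the pressure-gradient force (low pressure on the left).
Rotating 315° by 90° clockwise gives 045° — the wind blows toward the northeast.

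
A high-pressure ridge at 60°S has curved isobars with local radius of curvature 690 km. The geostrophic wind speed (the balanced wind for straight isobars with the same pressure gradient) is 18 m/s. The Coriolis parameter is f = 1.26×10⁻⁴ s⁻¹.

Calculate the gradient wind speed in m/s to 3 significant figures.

Around a high, pressure-gradient force acts outward with centrifugal, so Coriolis balances both:
fV = (1/ρ)|∂P/∂n| + V²/R  →  V² − fR·V + fR·V_g = 0
With fR = 1.26×10⁻⁴ × 690×10³ m = 86.9 m/s:
V = [fR − √((fR)² − 4 fR V_g)]/2 = [86.9 − √(86.9² − 4×86.9×18)]/2 = 25.4 m/s
Supergeostrophic (V > V_g = 18 m/s), as expected around a high.

25.4 m/s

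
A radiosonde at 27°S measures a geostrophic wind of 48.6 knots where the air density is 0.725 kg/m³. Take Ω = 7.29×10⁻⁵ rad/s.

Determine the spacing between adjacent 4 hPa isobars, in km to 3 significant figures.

Coriolis parameter at 27°S:
f = 2Ω sin φ = 2 × 7.29×10⁻⁵ × sin 27° = 6.62×10⁻⁵ s⁻¹
Wind speed in SI: 48.6 knots = 25.0 m/s
Geostrophic balance rearranged: |∂P/∂n| = f ρ V_g
|∂P/∂n| = 6.62×10⁻⁵ × 0.725 × 25.0 = 1.20×10⁻³ Pa/m
Isobar spacing: Δn = ΔP/|∂P/∂n| = 400 Pa / 1.20×10⁻³ Pa/m = 333383 m ≈ 333 km

333 km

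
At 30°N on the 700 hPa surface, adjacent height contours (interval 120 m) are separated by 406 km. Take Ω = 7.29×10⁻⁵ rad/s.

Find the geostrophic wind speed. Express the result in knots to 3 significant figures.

77.3 knots

Coriolis parameter at 30°N:
f = 2Ω sin φ = 2 × 7.29×10⁻⁵ × sin 30° = 7.29×10⁻⁵ s⁻¹
Height gradient: |∂Z/∂n| = 120 m / 406000 m = 2.96×10⁻⁴
On a pressure surface, geostrophic balance gives V_g = (g/f)|∂Z/∂n|:
V_g = 9.81 × 2.96×10⁻⁴ / 7.29×10⁻⁵ = 39.8 m/s
Converting: 39.8 m/s × 1.944 = 77.3 knots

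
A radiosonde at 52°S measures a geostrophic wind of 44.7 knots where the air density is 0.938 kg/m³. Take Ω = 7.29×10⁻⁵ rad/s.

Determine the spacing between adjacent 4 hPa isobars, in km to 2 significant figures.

Coriolis parameter at 52°S:
f = 2Ω sin φ = 2 × 7.29×10⁻⁵ × sin 52° = 1.15×10⁻⁴ s⁻¹
Wind speed in SI: 44.7 knots = 23.0 m/s
Geostrophic balance rearranged: |∂P/∂n| = f ρ V_g
|∂P/∂n| = 1.15×10⁻⁴ × 0.938 × 23.0 = 2.48×10⁻³ Pa/m
Isobar spacing: Δn = ΔP/|∂P/∂n| = 400 Pa / 2.48×10⁻³ Pa/m = 161407 m ≈ 160 km

160 km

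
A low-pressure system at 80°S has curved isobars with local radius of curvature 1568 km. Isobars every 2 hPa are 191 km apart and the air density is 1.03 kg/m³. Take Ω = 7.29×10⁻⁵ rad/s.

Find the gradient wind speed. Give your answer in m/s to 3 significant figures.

6.87 m/s

Coriolis parameter at 80°S:
f = 2Ω sin φ = 2 × 7.29×10⁻⁵ × sin 80° = 1.44×10⁻⁴ s⁻¹
Pressure gradient: |∂P/∂n| = 200 Pa / 191000 m = 1.05×10⁻³ Pa/m
Geostrophic speed: V_g = |∂P/∂n|/(fρ) = 1.05×10⁻³/(1.44×10⁻⁴ × 1.03) = 7.08 m/s
Around a low, centrifugal force acts outward with Coriolis, so pressure-gradient force balances both:
(1/ρ)|∂P/∂n| = fV + V²/R  →  V² + fR·V − fR·V_g = 0
With fR = 1.44×10⁻⁴ × 1568×10³ m = 225 m/s:
V = [−fR + √((fR)² + 4 fR V_g)]/2 = [−225 + √(225² + 4×225×7.08)]/2 = 6.87 m/s
Subgeostrophic (V < V_g = 7.08 m/s), as expected around a low.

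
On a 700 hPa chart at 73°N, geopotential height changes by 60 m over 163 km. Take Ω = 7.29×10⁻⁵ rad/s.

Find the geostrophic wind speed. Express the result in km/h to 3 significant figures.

Coriolis parameter at 73°N:
f = 2Ω sin φ = 2 × 7.29×10⁻⁵ × sin 73° = 1.39×10⁻⁴ s⁻¹
Height gradient: |∂Z/∂n| = 60 m / 163000 m = 3.68×10⁻⁴
On a pressure surface, geostrophic balance gives V_g = (g/f)|∂Z/∂n|:
V_g = 9.81 × 3.68×10⁻⁴ / 1.39×10⁻⁴ = 25.9 m/s
Converting: 25.9 m/s × 3.6 = 93.2 km/h

93.2 km/h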